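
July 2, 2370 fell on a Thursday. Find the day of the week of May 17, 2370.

Count forward from the earlier date (May 17, 2370) to the later (July 2, 2370):
May 2370: 31 − 17 = 14 days remain.
Then June (30): 30 days.
July 1–2, 2370: 2 days.
Total: 14 + 30 + 2 = 46 days.
46 mod 7 = 4, so 4 days before Thursday is Sunday.

Sunday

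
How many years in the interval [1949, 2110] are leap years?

Years divisible by 4: 1952, 1956, …, 2108 — 40 in all.
Of these, 2100 is divisible by 100 but not 400, so not leap.
2000 is divisible by 400, so still leap.
Leap years: 40 − 1 = 39.

39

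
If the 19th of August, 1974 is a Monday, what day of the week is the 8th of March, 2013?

Friday

From August 19, 1974 to August 19, 2012: 38 years, of which 10 contain a Feb 29 — 28×365 + 10×366 = 13880 days.
(2000 is a leap year (divisible by 400).)
August 2012: 31 − 19 = 12 days remain.
Then September (30), October (31), November (30), December (31), January (31), February 2013 (28): 30 + 31 + 30 + 31 + 31 + 28 = 181 days.
March 1–8, 2013: 8 days.
Residual: 201 days.
Total: 14081 days.
14081 mod 7 = 4, so 4 days after Monday is Friday.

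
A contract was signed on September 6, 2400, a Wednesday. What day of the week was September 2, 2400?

Count forward from the earlier date (September 2, 2400) to the later (September 6, 2400):
Within September 2400: 6 − 2 = 4 days.
4 mod 7 = 4, so 4 days before Wednesday is Saturday.

Saturday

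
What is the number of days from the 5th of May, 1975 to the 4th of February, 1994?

From May 5, 1975 to May 5, 1993: 18 years, of which 5 contain a Feb 29 — 13×365 + 5×366 = 6575 days.
May 1993: 31 − 5 = 26 days remain.
Then June (30), July (31), August (31), September (30), October (31), November (30), December (31), January (31): 30 + 31 + 31 + 30 + 31 + 30 + 31 + 31 = 245 days.
February 1–4, 1994: 4 days (1994 is not a leap year).
Residual: 275 days.
Total: 6850 days.

6850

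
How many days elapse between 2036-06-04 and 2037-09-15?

Day-of-year of June 4, 2036: 156.
Day-of-year of September 15, 2037: 258.
2036 has 366 days, so 366 − 156 = 210 days remain in 2036.
Total: 210 + 258 = 468 days.

468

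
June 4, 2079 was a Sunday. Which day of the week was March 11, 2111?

Day-of-year of June 4, 2079: 155.
Day-of-year of March 11, 2111: 70.
2079 has 365 days, so 365 − 155 = 210 days remain in 2079.
Full years 2080–2110: 24 common + 7 leap = 24×365 + 7×366 = 11322 days.
Total: 210 + 11322 + 70 = 11602 days.
11602 mod 7 = 3, so 3 days after Sunday is Wednesday.

Wednesday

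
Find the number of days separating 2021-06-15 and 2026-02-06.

June 15, 2021 → June 15, 2022: 365 days.
June 15, 2022 → June 15, 2023: 365 days.
June 15, 2023 → June 15, 2024: 366 days (2024 is a leap year).
June 15, 2024 → June 15, 2025: 365 days.
June 2025: 30 − 15 = 15 days remain.
Then July (31), August (31), September (30), October (31), November (30), December (31), January (31): 31 + 31 + 30 + 31 + 30 + 31 + 31 = 215 days.
February 1–6, 2026: 6 days (2026 is not a leap year).
Residual: 236 days.
Total: 1697 days.

1697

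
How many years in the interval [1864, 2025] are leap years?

40

Years divisible by 4: 1864, 1868, …, 2024 — 41 in all.
Of these, 1900 is divisible by 100 but not 400, so not leap.
2000 is divisible by 400, so still leap.
Leap years: 41 − 1 = 40.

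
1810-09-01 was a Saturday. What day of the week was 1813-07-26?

Monday

September 1, 1810 → September 1, 1811: 365 days.
September 1, 1811 → September 1, 1812: 366 days (1812 is a leap year).
September 1812: 30 − 1 = 29 days remain.
Then 9 full months totalling 273 days.
July 1–26, 1813: 26 days.
Residual: 328 days.
Total: 1059 days.
1059 mod 7 = 2, so 2 days after Saturday is Monday.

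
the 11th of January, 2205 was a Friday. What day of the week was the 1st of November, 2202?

Monday

Count forward from the earlier date (November 1, 2202) to the later (January 11, 2205):
November 1, 2202 → November 1, 2203: 365 days.
November 1, 2203 → November 1, 2204: 366 days (2204 is a leap year).
November 2204: 30 − 1 = 29 days remain.
Then December (31): 31 days.
January 1–11, 2205: 11 days.
Residual: 71 days.
Total: 802 days.
802 mod 7 = 4, so 4 days before Friday is Monday.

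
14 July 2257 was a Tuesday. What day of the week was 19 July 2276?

Wednesday

Day-of-year of July 14, 2257: 195.
Day-of-year of July 19, 2276: 201.
2257 has 365 days, so 365 − 195 = 170 days remain in 2257.
Full years 2258–2275: 14 common + 4 leap = 14×365 + 4×366 = 6574 days.
Total: 170 + 6574 + 201 = 6945 days.
6945 mod 7 = 1, so 1 day after Tuesday is Wednesday.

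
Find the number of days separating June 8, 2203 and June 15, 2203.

7

Within June 2203: 15 − 8 = 7 days.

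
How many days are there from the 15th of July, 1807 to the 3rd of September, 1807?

50

July 1807: 31 − 15 = 16 days remain.
Then August (31): 31 days.
September 1–3, 1807: 3 days.
Total: 16 + 31 + 3 = 50 days.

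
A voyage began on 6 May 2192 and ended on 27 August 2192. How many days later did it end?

113

May 2192: 31 − 6 = 25 days remain.
Then June (30), July (31): 30 + 31 = 61 days.
August 1–27, 2192: 27 days.
Total: 25 + 61 + 27 = 113 days.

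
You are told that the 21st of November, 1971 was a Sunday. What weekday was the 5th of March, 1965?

Count forward from the earlier date (March 5, 1965) to the later (November 21, 1971):
March 5, 1965 → March 5, 1966: 365 days.
March 5, 1966 → March 5, 1967: 365 days.
March 5, 1967 → March 5, 1968: 366 days (1968 is a leap year).
March 5, 1968 → March 5, 1969: 365 days.
March 5, 1969 → March 5, 1970: 365 days.
March 5, 1970 → March 5, 1971: 365 days.
March 1971: 31 − 5 = 26 days remain.
Then April (30), May (31), June (30), July (31), August (31), September (30), October (31): 30 + 31 + 30 + 31 + 31 + 30 + 31 = 214 days.
November 1–21, 1971: 21 days.
Residual: 261 days.
Total: 2452 days.
2452 mod 7 = 2, so 2 days before Sunday is Friday.

Friday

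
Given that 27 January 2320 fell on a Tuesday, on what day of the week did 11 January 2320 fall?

Sunday

Count forward from the earlier date (January 11, 2320) to the later (January 27, 2320):
Within January 2320: 27 − 11 = 16 days.
16 mod 7 = 2, so 2 days before Tuesday is Sunday.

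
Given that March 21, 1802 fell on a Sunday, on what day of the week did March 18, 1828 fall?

Tuesday

From March 21, 1802 to March 21, 1827: 25 years, of which 6 contain a Feb 29 — 19×365 + 6×366 = 9131 days.
March 1827: 31 − 21 = 10 days remain.
Then 11 full months totalling 335 days.
March 1–18, 1828: 18 days.
Residual: 363 days.
Total: 9494 days.
9494 mod 7 = 2, so 2 days after Sunday is Tuesday.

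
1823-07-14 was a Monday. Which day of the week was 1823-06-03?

Count forward from the earlier date (June 3, 1823) to the later (July 14, 1823):
June 1823: 30 − 3 = 27 days remain.
July 1–14, 1823: 14 days.
Total: 27 + 14 = 41 days.
41 mod 7 = 6, so 6 days before Monday is Tuesday.

Tuesday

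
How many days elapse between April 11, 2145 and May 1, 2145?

April 2145: 30 − 11 = 19 days remain.
May 1, 2145: 1 day.
Total: 19 + 1 = 20 days.

20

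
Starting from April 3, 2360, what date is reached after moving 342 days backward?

April 27, 2359

Count 342 days before April 3, 2360:
Day-of-year of April 27, 2359: 117.
Day-of-year of April 3, 2360: 94.
2359 has 365 days, so 365 − 117 = 248 days remain in 2359.
Total: 248 + 94 = 342 days.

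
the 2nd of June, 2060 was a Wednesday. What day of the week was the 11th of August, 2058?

Count forward from the earlier date (August 11, 2058) to the later (June 2, 2060):
August 2058: 31 − 11 = 20 days remain.
Then 21 full months totalling 639 days.
June 1–2, 2060: 2 days.
Total: 20 + 639 + 2 = 661 days.
661 mod 7 = 3, so 3 days before Wednesday is Sunday.

Sunday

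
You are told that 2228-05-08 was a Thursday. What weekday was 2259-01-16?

Sunday

From May 8, 2228 to May 8, 2258: 30 years, of which 7 contain a Feb 29 — 23×365 + 7×366 = 10957 days.
May 2258: 31 − 8 = 23 days remain.
Then June (30), July (31), August (31), September (30), October (31), November (30), December (31): 30 + 31 + 31 + 30 + 31 + 30 + 31 = 214 days.
January 1–16, 2259: 16 days.
Residual: 253 days.
Total: 11210 days.
11210 mod 7 = 3, so 3 days after Thursday is Sunday.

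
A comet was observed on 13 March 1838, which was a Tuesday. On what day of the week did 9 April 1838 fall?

Monday

March 1838: 31 − 13 = 18 days remain.
April 1–9, 1838: 9 days.
Total: 18 + 9 = 27 days.
27 mod 7 = 6, so 6 days after Tuesday is Monday.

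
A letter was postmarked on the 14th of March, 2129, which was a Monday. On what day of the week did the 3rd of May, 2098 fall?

Count forward from the earlier date (May 3, 2098) to the later (March 14, 2129):
Day-of-year of May 3, 2098: 123.
Day-of-year of March 14, 2129: 73.
2098 has 365 days, so 365 − 123 = 242 days remain in 2098.
Full years 2099–2128: 23 common + 7 leap = 23×365 + 7×366 = 10957 days.
Total: 242 + 10957 + 73 = 11272 days.
11272 mod 7 = 2, so 2 days before Monday is Saturday.

Saturday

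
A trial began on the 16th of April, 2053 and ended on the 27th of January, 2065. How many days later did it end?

4304

Day-of-year of April 16, 2053: 106.
Day-of-year of January 27, 2065: 27.
2053 has 365 days, so 365 − 106 = 259 days remain in 2053.
Full years 2054–2064: 8 common + 3 leap = 8×365 + 3×366 = 4018 days.
Total: 259 + 4018 + 27 = 4304 days.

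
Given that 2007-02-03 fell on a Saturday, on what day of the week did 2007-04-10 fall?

February 2007: 28 − 3 = 25 days remain (2007 is not a leap year, so February has 28 days).
Then March (31): 31 days.
April 1–10, 2007: 10 days.
Total: 25 + 31 + 10 = 66 days.
66 mod 7 = 3, so 3 days after Saturday is Tuesday.

Tuesday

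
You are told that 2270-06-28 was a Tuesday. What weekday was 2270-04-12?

Tuesday

Count forward from the earlier date (April 12, 2270) to the later (June 28, 2270):
April 2270: 30 − 12 = 18 days remain.
Then May (31): 31 days.
June 1–28, 2270: 28 days.
Total: 18 + 31 + 28 = 77 days.
77 is a multiple of 7, so 2270-04-12 falls on the same weekday: Tuesday.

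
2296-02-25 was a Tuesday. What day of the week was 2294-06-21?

Count forward from the earlier date (June 21, 2294) to the later (February 25, 2296):
June 21, 2294 → June 21, 2295: 365 days.
June 2295: 30 − 21 = 9 days remain.
Then July (31), August (31), September (30), October (31), November (30), December (31), January (31): 31 + 31 + 30 + 31 + 30 + 31 + 31 = 215 days.
February 1–25, 2296: 25 days (2296 is a leap year).
Residual: 249 days.
Total: 614 days.
614 mod 7 = 5, so 5 days before Tuesday is Thursday.

Thursday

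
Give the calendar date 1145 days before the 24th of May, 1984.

the 5th of April, 1981

Count 1145 days before May 24, 1984:
Day-of-year of April 5, 1981: 95.
Day-of-year of May 24, 1984: 145.
1981 has 365 days, so 365 − 95 = 270 days remain in 1981.
Full years: 1982: 365; 1983: 365. Sum = 730.
Total: 270 + 730 + 145 = 1145 days.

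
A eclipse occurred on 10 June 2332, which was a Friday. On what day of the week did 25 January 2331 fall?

Sunday

Count forward from the earlier date (January 25, 2331) to the later (June 10, 2332):
January 25, 2331 → January 25, 2332: 365 days.
January 2332: 31 − 25 = 6 days remain.
Then February 2332 (29), March (31), April (30), May (31): 29 + 31 + 30 + 31 = 121 days.
June 1–10, 2332: 10 days.
Residual: 137 days.
Total: 502 days.
502 mod 7 = 5, so 5 days before Friday is Sunday.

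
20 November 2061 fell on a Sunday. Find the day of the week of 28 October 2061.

Friday

Count forward from the earlier date (October 28, 2061) to the later (November 20, 2061):
October 2061: 31 − 28 = 3 days remain.
November 1–20, 2061: 20 days.
Total: 3 + 20 = 23 days.
23 mod 7 = 2, so 2 days before Sunday is Friday.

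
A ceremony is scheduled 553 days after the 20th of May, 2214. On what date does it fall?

the 24th of November, 2215

Count 553 days after May 20, 2214:
May 2214: 31 − 20 = 11 days remain.
Then 17 full months totalling 518 days.
November 1–24, 2215: 24 days.
Total: 11 + 518 + 24 = 553 days.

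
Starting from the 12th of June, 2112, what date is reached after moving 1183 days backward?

the 17th of March, 2109

Count 1183 days before June 12, 2112:
Day-of-year of March 17, 2109: 76.
Day-of-year of June 12, 2112: 164.
2109 has 365 days, so 365 − 76 = 289 days remain in 2109.
Full years: 2110: 365; 2111: 365. Sum = 730.
Total: 289 + 730 + 164 = 1183 days.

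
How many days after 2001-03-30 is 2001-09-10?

March 2001: 31 − 30 = 1 day remains.
Then April (30), May (31), June (30), July (31), August (31): 30 + 31 + 30 + 31 + 31 = 153 days.
September 1–10, 2001: 10 days.
Total: 1 + 153 + 10 = 164 days.

164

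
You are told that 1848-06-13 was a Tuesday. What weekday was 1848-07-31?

Monday

June 1848: 30 − 13 = 17 days remain.
July 1–31, 1848: 31 days.
Total: 17 + 31 = 48 days.
48 mod 7 = 6, so 6 days after Tuesday is Monday.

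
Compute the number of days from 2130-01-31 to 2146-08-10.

Day-of-year of January 31, 2130: 31.
Day-of-year of August 10, 2146: 222.
2130 has 365 days, so 365 − 31 = 334 days remain in 2130.
Full years 2131–2145: 11 common + 4 leap = 11×365 + 4×366 = 5479 days.
Total: 334 + 5479 + 222 = 6035 days.

6035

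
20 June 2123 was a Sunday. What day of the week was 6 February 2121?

Count forward from the earlier date (February 6, 2121) to the later (June 20, 2123):
Day-of-year of February 6, 2121: 37.
Day-of-year of June 20, 2123: 171.
2121 has 365 days, so 365 − 37 = 328 days remain in 2121.
Full years: 2122: 365. Sum = 365.
Total: 328 + 365 + 171 = 864 days.
864 mod 7 = 3, so 3 days before Sunday is Thursday.

Thursday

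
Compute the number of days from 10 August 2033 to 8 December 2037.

1581

August 10, 2033 → August 10, 2034: 365 days.
August 10, 2034 → August 10, 2035: 365 days.
August 10, 2035 → August 10, 2036: 366 days (2036 is a leap year).
August 10, 2036 → August 10, 2037: 365 days.
August 2037: 31 − 10 = 21 days remain.
Then September (30), October (31), November (30): 30 + 31 + 30 = 91 days.
December 1–8, 2037: 8 days.
Residual: 120 days.
Total: 1581 days.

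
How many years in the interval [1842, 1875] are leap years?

8

Years divisible by 4 in [1842, 1875]: 1844, 1848, 1852, 1856, 1860, 1864, 1868, 1872.
No century exceptions apply. Count: 8.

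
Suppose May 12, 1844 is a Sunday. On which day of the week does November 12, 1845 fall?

Wednesday

Day-of-year of May 12, 1844: 133.
Day-of-year of November 12, 1845: 316.
1844 has 366 days, so 366 − 133 = 233 days remain in 1844.
Total: 233 + 316 = 549 days.
549 mod 7 = 3, so 3 days after Sunday is Wednesday.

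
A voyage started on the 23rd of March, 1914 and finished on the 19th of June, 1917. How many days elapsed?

Day-of-year of March 23, 1914: 82.
Day-of-year of June 19, 1917: 170.
1914 has 365 days, so 365 − 82 = 283 days remain in 1914.
Full years: 1915: 365; 1916: 366. Sum = 731.
Total: 283 + 731 + 170 = 1184 days.

1184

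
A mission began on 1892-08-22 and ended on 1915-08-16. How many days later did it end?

Day-of-year of August 22, 1892: 235.
Day-of-year of August 16, 1915: 228.
1892 has 366 days, so 366 − 235 = 131 days remain in 1892.
Full years 1893–1914: 18 common + 4 leap = 18×365 + 4×366 = 8034 days.
Total: 131 + 8034 + 228 = 8393 days.

8393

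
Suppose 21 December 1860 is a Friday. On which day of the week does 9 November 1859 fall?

Count forward from the earlier date (November 9, 1859) to the later (December 21, 1860):
November 1859: 30 − 9 = 21 days remain.
Then 12 full months totalling 366 days.
December 1–21, 1860: 21 days.
Total: 21 + 366 + 21 = 408 days.
408 mod 7 = 2, so 2 days before Friday is Wednesday.

Wednesday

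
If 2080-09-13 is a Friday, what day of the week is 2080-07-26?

Friday

Count forward from the earlier date (July 26, 2080) to the later (September 13, 2080):
July 2080: 31 − 26 = 5 days remain.
Then August (31): 31 days.
September 1–13, 2080: 13 days.
Total: 5 + 31 + 13 = 49 days.
49 is a multiple of 7, so 2080-07-26 falls on the same weekday: Friday.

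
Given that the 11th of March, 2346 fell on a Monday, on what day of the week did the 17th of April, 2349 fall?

Sunday

Day-of-year of March 11, 2346: 70.
Day-of-year of April 17, 2349: 107.
2346 has 365 days, so 365 − 70 = 295 days remain in 2346.
Full years: 2347: 365; 2348: 366. Sum = 731.
Total: 295 + 731 + 107 = 1133 days.
1133 mod 7 = 6, so 6 days after Monday is Sunday.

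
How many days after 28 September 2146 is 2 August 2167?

7613

From September 28, 2146 to September 28, 2166: 20 years, of which 5 contain a Feb 29 — 15×365 + 5×366 = 7305 days.
September 2166: 30 − 28 = 2 days remain.
Then 10 full months totalling 304 days.
August 1–2, 2167: 2 days.
Residual: 308 days.
Total: 7613 days.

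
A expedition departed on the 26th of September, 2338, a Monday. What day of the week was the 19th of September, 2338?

Count forward from the earlier date (September 19, 2338) to the later (September 26, 2338):
Within September 2338: 26 − 19 = 7 days.
7 is a multiple of 7, so the 19th of September, 2338 falls on the same weekday: Monday.

Monday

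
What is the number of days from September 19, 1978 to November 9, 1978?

51

September 1978: 30 − 19 = 11 days remain.
Then October (31): 31 days.
November 1–9, 1978: 9 days.
Total: 11 + 31 + 9 = 51 days.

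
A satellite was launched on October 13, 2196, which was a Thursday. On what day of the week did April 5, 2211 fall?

From October 13, 2196 to October 13, 2210: 14 years, of which 2 contain a Feb 29 — 12×365 + 2×366 = 5112 days.
(2200 is not a leap year (divisible by 100 but not 400).)
October 2210: 31 − 13 = 18 days remain.
Then November (30), December (31), January (31), February 2211 (28), March (31): 30 + 31 + 31 + 28 + 31 = 151 days.
April 1–5, 2211: 5 days.
Residual: 174 days.
Total: 5286 days.
5286 mod 7 = 1, so 1 day after Thursday is Friday.

Friday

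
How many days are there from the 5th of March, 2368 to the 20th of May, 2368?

March 2368: 31 − 5 = 26 days remain.
Then April (30): 30 days.
May 1–20, 2368: 20 days.
Total: 26 + 30 + 20 = 76 days.

76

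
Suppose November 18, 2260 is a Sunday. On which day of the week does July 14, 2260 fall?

Saturday

Count forward from the earlier date (July 14, 2260) to the later (November 18, 2260):
July 2260: 31 − 14 = 17 days remain.
Then August (31), September (30), October (31): 31 + 30 + 31 = 92 days.
November 1–18, 2260: 18 days.
Total: 17 + 92 + 18 = 127 days.
127 mod 7 = 1, so 1 day before Sunday is Saturday.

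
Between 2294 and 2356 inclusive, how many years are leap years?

15

Years divisible by 4: 2296, 2300, …, 2356 — 16 in all.
Of these, 2300 is divisible by 100 but not 400, so not leap.
Leap years: 16 − 1 = 15.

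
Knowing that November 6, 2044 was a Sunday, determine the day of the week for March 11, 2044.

Count forward from the earlier date (March 11, 2044) to the later (November 6, 2044):
March 2044: 31 − 11 = 20 days remain.
Then April (30), May (31), June (30), July (31), August (31), September (30), October (31): 30 + 31 + 30 + 31 + 31 + 30 + 31 = 214 days.
November 1–6, 2044: 6 days.
Total: 20 + 214 + 6 = 240 days.
240 mod 7 = 2, so 2 days before Sunday is Friday.

Friday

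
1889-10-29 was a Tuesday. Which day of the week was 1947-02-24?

Monday

Day-of-year of October 29, 1889: 302.
Day-of-year of February 24, 1947: 55.
1889 has 365 days, so 365 − 302 = 63 days remain in 1889.
Full years 1890–1946: 44 common + 13 leap = 44×365 + 13×366 = 20818 days.
Total: 63 + 20818 + 55 = 20936 days.
20936 mod 7 = 6, so 6 days after Tuesday is Monday.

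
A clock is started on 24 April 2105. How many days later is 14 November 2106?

April 2105: 30 − 24 = 6 days remain.
Then 18 full months totalling 549 days.
November 1–14, 2106: 14 days.
Total: 6 + 549 + 14 = 569 days.

569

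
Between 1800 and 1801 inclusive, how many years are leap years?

Years divisible by 4 in [1800, 1801]: 1800.
Of these, 1800 is divisible by 100 but not 400, so not leap.
Leap years: 1 − 1 = 0.

0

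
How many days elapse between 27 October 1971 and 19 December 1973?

October 1971: 31 − 27 = 4 days remain.
Then 25 full months totalling 761 days.
December 1–19, 1973: 19 days.
Total: 4 + 761 + 19 = 784 days.

784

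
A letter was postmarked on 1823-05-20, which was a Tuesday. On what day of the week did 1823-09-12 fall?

May 1823: 31 − 20 = 11 days remain.
Then June (30), July (31), August (31): 30 + 31 + 31 = 92 days.
September 1–12, 1823: 12 days.
Total: 11 + 92 + 12 = 115 days.
115 mod 7 = 3, so 3 days after Tuesday is Friday.

Friday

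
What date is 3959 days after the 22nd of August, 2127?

the 24th of June, 2138

Count 3959 days after August 22, 2127:
Day-of-year of August 22, 2127: 234.
Day-of-year of June 24, 2138: 175.
2127 has 365 days, so 365 − 234 = 131 days remain in 2127.
Full years 2128–2137: 7 common + 3 leap = 7×365 + 3×366 = 3653 days.
Total: 131 + 3653 + 175 = 3959 days.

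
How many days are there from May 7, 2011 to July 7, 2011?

61

May 2011: 31 − 7 = 24 days remain.
Then June (30): 30 days.
July 1–7, 2011: 7 days.
Total: 24 + 30 + 7 = 61 days.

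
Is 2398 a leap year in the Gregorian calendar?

2398 is not a leap year.

No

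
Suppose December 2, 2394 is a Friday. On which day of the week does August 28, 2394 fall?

Count forward from the earlier date (August 28, 2394) to the later (December 2, 2394):
August 2394: 31 − 28 = 3 days remain.
Then September (30), October (31), November (30): 30 + 31 + 30 = 91 days.
December 1–2, 2394: 2 days.
Total: 3 + 91 + 2 = 96 days.
96 mod 7 = 5, so 5 days before Friday is Sunday.

Sunday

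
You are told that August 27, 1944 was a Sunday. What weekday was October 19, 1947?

Sunday

Day-of-year of August 27, 1944: 240.
Day-of-year of October 19, 1947: 292.
1944 has 366 days, so 366 − 240 = 126 days remain in 1944.
Full years: 1945: 365; 1946: 365. Sum = 730.
Total: 126 + 730 + 292 = 1148 days.
1148 is a multiple of 7, so October 19, 1947 falls on the same weekday: Sunday.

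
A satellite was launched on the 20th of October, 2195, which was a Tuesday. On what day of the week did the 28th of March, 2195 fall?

Saturday

Count forward from the earlier date (March 28, 2195) to the later (October 20, 2195):
March 2195: 31 − 28 = 3 days remain.
Then April (30), May (31), June (30), July (31), August (31), September (30): 30 + 31 + 30 + 31 + 31 + 30 = 183 days.
October 1–20, 2195: 20 days.
Total: 3 + 183 + 20 = 206 days.
206 mod 7 = 3, so 3 days before Tuesday is Saturday.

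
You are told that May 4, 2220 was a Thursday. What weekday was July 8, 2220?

May 2220: 31 − 4 = 27 days remain.
Then June (30): 30 days.
July 1–8, 2220: 8 days.
Total: 27 + 30 + 8 = 65 days.
65 mod 7 = 2, so 2 days after Thursday is Saturday.

Saturday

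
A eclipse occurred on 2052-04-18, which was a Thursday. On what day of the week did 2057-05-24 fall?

Thursday

April 18, 2052 → April 18, 2053: 365 days.
April 18, 2053 → April 18, 2054: 365 days.
April 18, 2054 → April 18, 2055: 365 days.
April 18, 2055 → April 18, 2056: 366 days (2056 is a leap year).
April 18, 2056 → April 18, 2057: 365 days.
April 2057: 30 − 18 = 12 days remain.
May 1–24, 2057: 24 days.
Residual: 36 days.
Total: 1862 days.
1862 is a multiple of 7, so 2057-05-24 falls on the same weekday: Thursday.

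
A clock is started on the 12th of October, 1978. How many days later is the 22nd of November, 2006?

From October 12, 1978 to October 12, 2006: 28 years, of which 7 contain a Feb 29 — 21×365 + 7×366 = 10227 days.
(2000 is a leap year (divisible by 400).)
October 2006: 31 − 12 = 19 days remain.
November 1–22, 2006: 22 days.
Residual: 41 days.
Total: 10268 days.

10268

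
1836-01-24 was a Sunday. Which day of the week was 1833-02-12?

Count forward from the earlier date (February 12, 1833) to the later (January 24, 1836):
February 12, 1833 → February 12, 1834: 365 days.
February 12, 1834 → February 12, 1835: 365 days.
February 1835: 28 − 12 = 16 days remain (1835 is not a leap year, so February has 28 days).
Then 10 full months totalling 306 days.
January 1–24, 1836: 24 days.
Residual: 346 days.
Total: 1076 days.
1076 mod 7 = 5, so 5 days before Sunday is Tuesday.

Tuesday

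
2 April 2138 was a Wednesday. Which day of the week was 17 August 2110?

Sunday

Count forward from the earlier date (August 17, 2110) to the later (April 2, 2138):
Day-of-year of August 17, 2110: 229.
Day-of-year of April 2, 2138: 92.
2110 has 365 days, so 365 − 229 = 136 days remain in 2110.
Full years 2111–2137: 20 common + 7 leap = 20×365 + 7×366 = 9862 days.
Total: 136 + 9862 + 92 = 10090 days.
10090 mod 7 = 3, so 3 days before Wednesday is Sunday.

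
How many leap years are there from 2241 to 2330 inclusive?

21

Years divisible by 4: 2244, 2248, …, 2328 — 22 in all.
Of these, 2300 is divisible by 100 but not 400, so not leap.
Leap years: 22 − 1 = 21.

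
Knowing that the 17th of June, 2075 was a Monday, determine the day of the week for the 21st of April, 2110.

Monday

Day-of-year of June 17, 2075: 168.
Day-of-year of April 21, 2110: 111.
2075 has 365 days, so 365 − 168 = 197 days remain in 2075.
Full years 2076–2109: 26 common + 8 leap = 26×365 + 8×366 = 12418 days.
Total: 197 + 12418 + 111 = 12726 days.
12726 is a multiple of 7, so the 21st of April, 2110 falls on the same weekday: Monday.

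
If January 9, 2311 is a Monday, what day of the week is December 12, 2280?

Count forward from the earlier date (December 12, 2280) to the later (January 9, 2311):
From December 12, 2280 to December 12, 2310: 30 years, of which 6 contain a Feb 29 — 24×365 + 6×366 = 10956 days.
(2300 is not a leap year (divisible by 100 but not 400).)
December 2310: 31 − 12 = 19 days remain.
January 1–9, 2311: 9 days.
Residual: 28 days.
Total: 10984 days.
10984 mod 7 = 1, so 1 day before Monday is Sunday.

Sunday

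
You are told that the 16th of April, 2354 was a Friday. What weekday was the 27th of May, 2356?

April 2354: 30 − 16 = 14 days remain.
Then 24 full months totalling 731 days.
May 1–27, 2356: 27 days.
Total: 14 + 731 + 27 = 772 days.
772 mod 7 = 2, so 2 days after Friday is Sunday.

Sunday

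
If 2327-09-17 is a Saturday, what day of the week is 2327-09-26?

Monday

Within September 2327: 26 − 17 = 9 days.
9 mod 7 = 2, so 2 days after Saturday is Monday.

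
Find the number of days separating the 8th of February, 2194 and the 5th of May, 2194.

February 2194: 28 − 8 = 20 days remain (2194 is not a leap year, so February has 28 days).
Then March (31), April (30): 31 + 30 = 61 days.
May 1–5, 2194: 5 days.
Total: 20 + 61 + 5 = 86 days.

86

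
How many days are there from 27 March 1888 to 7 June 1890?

802

March 27, 1888 → March 27, 1889: 365 days.
March 27, 1889 → March 27, 1890: 365 days.
March 1890: 31 − 27 = 4 days remain.
Then April (30), May (31): 30 + 31 = 61 days.
June 1–7, 1890: 7 days.
Residual: 72 days.
Total: 802 days.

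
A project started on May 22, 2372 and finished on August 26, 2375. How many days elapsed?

1191

Day-of-year of May 22, 2372: 143.
Day-of-year of August 26, 2375: 238.
2372 has 366 days, so 366 − 143 = 223 days remain in 2372.
Full years: 2373: 365; 2374: 365. Sum = 730.
Total: 223 + 730 + 238 = 1191 days.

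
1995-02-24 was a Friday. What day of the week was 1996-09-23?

Monday

February 24, 1995 → February 24, 1996: 365 days.
February 1996: 29 − 24 = 5 days remain (1996 is a leap year, so February has 29 days).
Then March (31), April (30), May (31), June (30), July (31), August (31): 31 + 30 + 31 + 30 + 31 + 31 = 184 days.
September 1–23, 1996: 23 days.
Residual: 212 days.
Total: 577 days.
577 mod 7 = 3, so 3 days after Friday is Monday.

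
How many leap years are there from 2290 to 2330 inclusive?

Years divisible by 4 in [2290, 2330]: 2292, 2296, 2300, 2304, 2308, 2312, 2316, 2320, 2324, 2328.
Of these, 2300 is divisible by 100 but not 400, so not leap.
Leap years: 10 − 1 = 9.

9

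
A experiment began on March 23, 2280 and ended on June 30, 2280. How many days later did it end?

99

March 2280: 31 − 23 = 8 days remain.
Then April (30), May (31): 30 + 31 = 61 days.
June 1–30, 2280: 30 days.
Total: 8 + 61 + 30 = 99 days.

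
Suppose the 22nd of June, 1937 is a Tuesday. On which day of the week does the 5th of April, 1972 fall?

Wednesday

From June 22, 1937 to June 22, 1971: 34 years, of which 8 contain a Feb 29 — 26×365 + 8×366 = 12418 days.
June 1971: 30 − 22 = 8 days remain.
Then 9 full months totalling 275 days.
April 1–5, 1972: 5 days.
Residual: 288 days.
Total: 12706 days.
12706 mod 7 = 1, so 1 day after Tuesday is Wednesday.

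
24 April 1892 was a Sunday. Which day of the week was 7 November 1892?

April 1892: 30 − 24 = 6 days remain.
Then May (31), June (30), July (31), August (31), September (30), October (31): 31 + 30 + 31 + 31 + 30 + 31 = 184 days.
November 1–7, 1892: 7 days.
Total: 6 + 184 + 7 = 197 days.
197 mod 7 = 1, so 1 day after Sunday is Monday.

Monday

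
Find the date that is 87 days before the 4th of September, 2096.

the 9th of June, 2096

Count 87 days before September 4, 2096:
June 2096: 30 − 9 = 21 days remain.
Then July (31), August (31): 31 + 31 = 62 days.
September 1–4, 2096: 4 days.
Total: 21 + 62 + 4 = 87 days.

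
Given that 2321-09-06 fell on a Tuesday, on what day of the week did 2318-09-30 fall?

Count forward from the earlier date (September 30, 2318) to the later (September 6, 2321):
Day-of-year of September 30, 2318: 273.
Day-of-year of September 6, 2321: 249.
2318 has 365 days, so 365 − 273 = 92 days remain in 2318.
Full years: 2319: 365; 2320: 366. Sum = 731.
Total: 92 + 731 + 249 = 1072 days.
1072 mod 7 = 1, so 1 day before Tuesday is Monday.

Monday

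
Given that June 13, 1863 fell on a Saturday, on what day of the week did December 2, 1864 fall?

Friday

June 13, 1863 → June 13, 1864: 366 days (1864 is a leap year).
June 1864: 30 − 13 = 17 days remain.
Then July (31), August (31), September (30), October (31), November (30): 31 + 31 + 30 + 31 + 30 = 153 days.
December 1–2, 1864: 2 days.
Residual: 172 days.
Total: 538 days.
538 mod 7 = 6, so 6 days after Saturday is Friday.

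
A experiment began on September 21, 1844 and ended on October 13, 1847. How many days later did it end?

September 21, 1844 → September 21, 1845: 365 days.
September 21, 1845 → September 21, 1846: 365 days.
September 21, 1846 → September 21, 1847: 365 days.
September 1847: 30 − 21 = 9 days remain.
October 1–13, 1847: 13 days.
Residual: 22 days.
Total: 1117 days.

1117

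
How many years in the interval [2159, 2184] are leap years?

Years divisible by 4 in [2159, 2184]: 2160, 2164, 2168, 2172, 2176, 2180, 2184.
No century exceptions apply. Count: 7.

7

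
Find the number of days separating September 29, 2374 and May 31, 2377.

September 29, 2374 → September 29, 2375: 365 days.
September 29, 2375 → September 29, 2376: 366 days (2376 is a leap year).
September 2376: 30 − 29 = 1 day remains.
Then October (31), November (30), December (31), January (31), February 2377 (28), March (31), April (30): 31 + 30 + 31 + 31 + 28 + 31 + 30 = 212 days.
May 1–31, 2377: 31 days.
Residual: 244 days.
Total: 975 days.

975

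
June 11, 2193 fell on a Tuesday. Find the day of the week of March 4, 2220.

Day-of-year of June 11, 2193: 162.
Day-of-year of March 4, 2220: 64.
2193 has 365 days, so 365 − 162 = 203 days remain in 2193.
Full years 2194–2219: 21 common + 5 leap = 21×365 + 5×366 = 9495 days.
Total: 203 + 9495 + 64 = 9762 days.
9762 mod 7 = 4, so 4 days after Tuesday is Saturday.

Saturday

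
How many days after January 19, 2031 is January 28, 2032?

January 2031: 31 − 19 = 12 days remain.
Then 11 full months totalling 334 days.
January 1–28, 2032: 28 days.
Total: 12 + 334 + 28 = 374 days.

374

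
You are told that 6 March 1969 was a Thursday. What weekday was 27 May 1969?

Tuesday

March 1969: 31 − 6 = 25 days remain.
Then April (30): 30 days.
May 1–27, 1969: 27 days.
Total: 25 + 30 + 27 = 82 days.
82 mod 7 = 5, so 5 days after Thursday is Tuesday.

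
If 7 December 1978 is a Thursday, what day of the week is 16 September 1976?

Thursday

Count forward from the earlier date (September 16, 1976) to the later (December 7, 1978):
September 1976: 30 − 16 = 14 days remain.
Then 26 full months totalling 791 days.
December 1–7, 1978: 7 days.
Total: 14 + 791 + 7 = 812 days.
812 is a multiple of 7, so 16 September 1976 falls on the same weekday: Thursday.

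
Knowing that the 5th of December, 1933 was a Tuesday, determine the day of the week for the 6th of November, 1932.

Sunday

Count forward from the earlier date (November 6, 1932) to the later (December 5, 1933):
November 1932: 30 − 6 = 24 days remain.
Then 12 full months totalling 365 days.
December 1–5, 1933: 5 days.
Total: 24 + 365 + 5 = 394 days.
394 mod 7 = 2, so 2 days before Tuesday is Sunday.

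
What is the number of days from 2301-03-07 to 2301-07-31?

146

March 2301: 31 − 7 = 24 days remain.
Then April (30), May (31), June (30): 30 + 31 + 30 = 91 days.
July 1–31, 2301: 31 days.
Total: 24 + 91 + 31 = 146 days.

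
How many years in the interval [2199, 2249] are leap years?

Years divisible by 4: 2200, 2204, …, 2248 — 13 in all.
Of these, 2200 is divisible by 100 but not 400, so not leap.
Leap years: 13 − 1 = 12.

12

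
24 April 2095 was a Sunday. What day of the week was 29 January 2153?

Day-of-year of April 24, 2095: 114.
Day-of-year of January 29, 2153: 29.
2095 has 365 days, so 365 − 114 = 251 days remain in 2095.
Full years 2096–2152: 43 common + 14 leap = 43×365 + 14×366 = 20819 days.
Total: 251 + 20819 + 29 = 21099 days.
21099 mod 7 = 1, so 1 day after Sunday is Monday.

Monday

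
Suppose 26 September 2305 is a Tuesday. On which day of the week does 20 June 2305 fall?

Count forward from the earlier date (June 20, 2305) to the later (September 26, 2305):
June 2305: 30 − 20 = 10 days remain.
Then July (31), August (31): 31 + 31 = 62 days.
September 1–26, 2305: 26 days.
Total: 10 + 62 + 26 = 98 days.
98 is a multiple of 7, so 20 June 2305 falls on the same weekday: Tuesday.

Tuesday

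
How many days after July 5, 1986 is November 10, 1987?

Day-of-year of July 5, 1986: 186.
Day-of-year of November 10, 1987: 314.
1986 has 365 days, so 365 − 186 = 179 days remain in 1986.
Total: 179 + 314 = 493 days.

493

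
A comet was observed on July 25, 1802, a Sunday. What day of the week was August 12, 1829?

Wednesday

Day-of-year of July 25, 1802: 206.
Day-of-year of August 12, 1829: 224.
1802 has 365 days, so 365 − 206 = 159 days remain in 1802.
Full years 1803–1828: 19 common + 7 leap = 19×365 + 7×366 = 9497 days.
Total: 159 + 9497 + 224 = 9880 days.
9880 mod 7 = 3, so 3 days after Sunday is Wednesday.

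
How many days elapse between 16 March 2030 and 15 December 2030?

274

March 2030: 31 − 16 = 15 days remain.
Then April (30), May (31), June (30), July (31), August (31), September (30), October (31), November (30): 30 + 31 + 30 + 31 + 31 + 30 + 31 + 30 = 244 days.
December 1–15, 2030: 15 days.
Total: 15 + 244 + 15 = 274 days.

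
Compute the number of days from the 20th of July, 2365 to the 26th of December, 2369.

1620

July 20, 2365 → July 20, 2366: 365 days.
July 20, 2366 → July 20, 2367: 365 days.
July 20, 2367 → July 20, 2368: 366 days (2368 is a leap year).
July 20, 2368 → July 20, 2369: 365 days.
July 2369: 31 − 20 = 11 days remain.
Then August (31), September (30), October (31), November (30): 31 + 30 + 31 + 30 = 122 days.
December 1–26, 2369: 26 days.
Residual: 159 days.
Total: 1620 days.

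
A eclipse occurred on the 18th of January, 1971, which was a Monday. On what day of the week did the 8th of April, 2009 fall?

Wednesday

From January 18, 1971 to January 18, 2009: 38 years, of which 10 contain a Feb 29 — 28×365 + 10×366 = 13880 days.
(2000 is a leap year (divisible by 400).)
January 2009: 31 − 18 = 13 days remain.
Then February 2009 (28), March (31): 28 + 31 = 59 days.
April 1–8, 2009: 8 days.
Residual: 80 days.
Total: 13960 days.
13960 mod 7 = 2, so 2 days after Monday is Wednesday.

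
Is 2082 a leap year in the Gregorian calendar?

No

2082 is not a leap year.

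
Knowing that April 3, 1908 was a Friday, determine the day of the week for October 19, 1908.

Monday

April 1908: 30 − 3 = 27 days remain.
Then May (31), June (30), July (31), August (31), September (30): 31 + 30 + 31 + 31 + 30 = 153 days.
October 1–19, 1908: 19 days.
Total: 27 + 153 + 19 = 199 days.
199 mod 7 = 3, so 3 days after Friday is Monday.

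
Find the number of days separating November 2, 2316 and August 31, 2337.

7607

From November 2, 2316 to November 2, 2336: 20 years, of which 5 contain a Feb 29 — 15×365 + 5×366 = 7305 days.
November 2336: 30 − 2 = 28 days remain.
Then December (31), January (31), February 2337 (28), March (31), April (30), May (31), June (30), July (31): 31 + 31 + 28 + 31 + 30 + 31 + 30 + 31 = 243 days.
August 1–31, 2337: 31 days.
Residual: 302 days.
Total: 7607 days.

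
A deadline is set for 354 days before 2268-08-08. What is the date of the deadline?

2267-08-20

Count 354 days before August 8, 2268:
August 2267: 31 − 20 = 11 days remain.
Then 11 full months totalling 335 days.
August 1–8, 2268: 8 days.
Total: 11 + 335 + 8 = 354 days.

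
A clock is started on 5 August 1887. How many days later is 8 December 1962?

Day-of-year of August 5, 1887: 217.
Day-of-year of December 8, 1962: 342.
1887 has 365 days, so 365 − 217 = 148 days remain in 1887.
Full years 1888–1961: 56 common + 18 leap = 56×365 + 18×366 = 27028 days.
Total: 148 + 27028 + 342 = 27518 days.

27518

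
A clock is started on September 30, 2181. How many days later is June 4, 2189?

2804

From September 30, 2181 to September 30, 2188: 7 years, of which 2 contain a Feb 29 — 5×365 + 2×366 = 2557 days.
September 2188: 30 − 30 = 0 days remain.
Then October (31), November (30), December (31), January (31), February 2189 (28), March (31), April (30), May (31): 31 + 30 + 31 + 31 + 28 + 31 + 30 + 31 = 243 days.
June 1–4, 2189: 4 days.
Residual: 247 days.
Total: 2804 days.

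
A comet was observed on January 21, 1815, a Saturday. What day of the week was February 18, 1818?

Wednesday

Day-of-year of January 21, 1815: 21.
Day-of-year of February 18, 1818: 49.
1815 has 365 days, so 365 − 21 = 344 days remain in 1815.
Full years: 1816: 366; 1817: 365. Sum = 731.
Total: 344 + 731 + 49 = 1124 days.
1124 mod 7 = 4, so 4 days after Saturday is Wednesday.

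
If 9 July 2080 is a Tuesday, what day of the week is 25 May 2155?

Sunday

Day-of-year of July 9, 2080: 191.
Day-of-year of May 25, 2155: 145.
2080 has 366 days, so 366 − 191 = 175 days remain in 2080.
Full years 2081–2154: 57 common + 17 leap = 57×365 + 17×366 = 27027 days.
Total: 175 + 27027 + 145 = 27347 days.
27347 mod 7 = 5, so 5 days after Tuesday is Sunday.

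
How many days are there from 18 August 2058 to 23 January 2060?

523

August 18, 2058 → August 18, 2059: 365 days.
August 2059: 31 − 18 = 13 days remain.
Then September (30), October (31), November (30), December (31): 30 + 31 + 30 + 31 = 122 days.
January 1–23, 2060: 23 days.
Residual: 158 days.
Total: 523 days.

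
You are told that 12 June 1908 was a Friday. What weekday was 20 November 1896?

Count forward from the earlier date (November 20, 1896) to the later (June 12, 1908):
Day-of-year of November 20, 1896: 325.
Day-of-year of June 12, 1908: 164.
1896 has 366 days, so 366 − 325 = 41 days remain in 1896.
Full years 1897–1907: 10 common + 1 leap = 10×365 + 1×366 = 4016 days.
Total: 41 + 4016 + 164 = 4221 days.
4221 is a multiple of 7, so 20 November 1896 falls on the same weekday: Friday.

Friday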